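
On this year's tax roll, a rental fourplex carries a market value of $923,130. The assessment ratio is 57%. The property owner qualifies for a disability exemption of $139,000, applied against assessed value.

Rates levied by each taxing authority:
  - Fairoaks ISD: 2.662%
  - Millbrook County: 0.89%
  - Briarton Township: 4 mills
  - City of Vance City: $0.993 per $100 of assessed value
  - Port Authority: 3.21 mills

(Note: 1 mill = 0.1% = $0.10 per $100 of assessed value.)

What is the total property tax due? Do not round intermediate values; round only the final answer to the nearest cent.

$20,389.11

Assessed value = $923,130 × 0.57 = $526,184.1
Taxable value = $526,184.1 − $139,000 = $387,184.1
Fairoaks ISD: $387,184.1 × 0.02662 = $10,306.840742
Millbrook County: $387,184.1 × 0.0089 = $3,445.93849
Briarton Township: $387,184.1 × 0.004 = $1,548.7364
City of Vance City: $387,184.1 × 0.00993 = $3,844.738113
Port Authority: $387,184.1 × 0.00321 = $1,242.860961
Total = $20,389.114706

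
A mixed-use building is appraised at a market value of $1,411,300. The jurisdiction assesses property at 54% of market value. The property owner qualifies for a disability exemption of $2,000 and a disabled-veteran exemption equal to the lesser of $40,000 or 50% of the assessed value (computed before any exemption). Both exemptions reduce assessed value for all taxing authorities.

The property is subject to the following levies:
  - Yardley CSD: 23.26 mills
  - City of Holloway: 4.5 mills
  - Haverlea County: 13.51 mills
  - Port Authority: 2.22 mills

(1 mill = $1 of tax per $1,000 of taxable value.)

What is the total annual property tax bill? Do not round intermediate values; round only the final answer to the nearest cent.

$31,317.24

Assessed value = $1,411,300 × 0.54 = $762,102
Disabled-veteran exemption = min($40,000, 50% × $762,102) = min($40,000, $381,051) = $40,000 (dollar cap binds)
Taxable value = $762,102 − $2,000 − $40,000 = $720,102
Yardley CSD: $720,102 × 0.02326 = $16,749.57252
City of Holloway: $720,102 × 0.0045 = $3,240.459
Haverlea County: $720,102 × 0.01351 = $9,728.57802
Port Authority: $720,102 × 0.00222 = $1,598.62644
Total = $31,317.23598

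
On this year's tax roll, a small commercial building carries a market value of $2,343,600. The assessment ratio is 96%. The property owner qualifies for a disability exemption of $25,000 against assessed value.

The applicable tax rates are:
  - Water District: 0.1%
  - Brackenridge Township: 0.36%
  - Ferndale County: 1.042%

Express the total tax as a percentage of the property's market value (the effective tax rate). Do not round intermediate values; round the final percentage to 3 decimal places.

Assessed value = $2,343,600 × 0.96 = $2,249,856
Taxable value = $2,249,856 − $25,000 = $2,224,856
Water District: $2,224,856 × 0.001 = $2,224.856
Brackenridge Township: $2,224,856 × 0.0036 = $8,009.4816
Ferndale County: $2,224,856 × 0.01042 = $23,182.99952
Total tax = $33,417.33712
Effective rate = $33,417.33712 ÷ $2,343,600 = 1.426% of market value

1.426%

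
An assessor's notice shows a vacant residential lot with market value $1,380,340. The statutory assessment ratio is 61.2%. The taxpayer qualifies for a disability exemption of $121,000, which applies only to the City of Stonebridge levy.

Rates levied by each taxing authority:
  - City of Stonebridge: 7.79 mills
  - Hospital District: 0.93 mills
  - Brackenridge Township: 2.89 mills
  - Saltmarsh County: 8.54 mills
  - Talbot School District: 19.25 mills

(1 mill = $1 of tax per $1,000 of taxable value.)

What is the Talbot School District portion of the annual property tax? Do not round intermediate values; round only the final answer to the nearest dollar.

Assessed value = $1,380,340 × 0.612 = $844,768.08
Talbot School District taxable value = $844,768.08 (exemption does not apply)
Talbot School District levy = $844,768.08 × 0.01925 = $16,261.78554

$16,262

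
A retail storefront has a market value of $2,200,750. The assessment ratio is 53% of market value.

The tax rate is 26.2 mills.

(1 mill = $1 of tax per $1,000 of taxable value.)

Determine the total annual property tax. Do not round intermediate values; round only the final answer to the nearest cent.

Assessed value = $2,200,750 × 0.53 = $1,166,397.5
Tax = $1,166,397.5 × 0.0262 = $30,559.6145

$30,559.61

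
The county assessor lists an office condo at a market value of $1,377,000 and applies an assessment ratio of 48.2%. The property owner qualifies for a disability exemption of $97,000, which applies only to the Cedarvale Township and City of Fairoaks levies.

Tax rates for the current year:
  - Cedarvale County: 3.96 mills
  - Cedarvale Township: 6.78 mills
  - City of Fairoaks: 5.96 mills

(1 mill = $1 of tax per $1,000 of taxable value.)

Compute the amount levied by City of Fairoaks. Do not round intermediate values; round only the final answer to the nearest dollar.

$3,378

Assessed value = $1,377,000 × 0.482 = $663,714
City of Fairoaks taxable value = $663,714 − $97,000 = $566,714
City of Fairoaks levy = $566,714 × 0.00596 = $3,377.61544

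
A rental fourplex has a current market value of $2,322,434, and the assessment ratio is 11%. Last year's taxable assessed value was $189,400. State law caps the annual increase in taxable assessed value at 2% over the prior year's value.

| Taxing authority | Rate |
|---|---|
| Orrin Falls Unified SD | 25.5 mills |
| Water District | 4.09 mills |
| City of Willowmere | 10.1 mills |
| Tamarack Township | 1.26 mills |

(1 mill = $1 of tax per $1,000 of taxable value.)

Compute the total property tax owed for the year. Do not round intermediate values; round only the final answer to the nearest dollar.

$7,911

Uncapped assessed value = $2,322,434 × 0.11 = $255,467.74
Cap limit = $189,400 × 1.02 = $193,188
Taxable assessed value = min($255,467.74, $193,188) = $193,188 (cap binds)
Orrin Falls Unified SD: $193,188 × 0.0255 = $4,926.294
Water District: $193,188 × 0.00409 = $790.13892
City of Willowmere: $193,188 × 0.0101 = $1,951.1988
Tamarack Township: $193,188 × 0.00126 = $243.41688
Total = $7,911.0486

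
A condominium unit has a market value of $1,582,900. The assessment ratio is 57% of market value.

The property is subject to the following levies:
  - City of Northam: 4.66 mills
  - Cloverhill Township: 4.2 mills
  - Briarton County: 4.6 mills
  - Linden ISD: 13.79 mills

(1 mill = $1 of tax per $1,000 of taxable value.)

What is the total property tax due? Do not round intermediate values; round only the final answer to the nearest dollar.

$24,586

Assessed value = $1,582,900 × 0.57 = $902,253
City of Northam: $902,253 × 0.00466 = $4,204.49898
Cloverhill Township: $902,253 × 0.0042 = $3,789.4626
Briarton County: $902,253 × 0.0046 = $4,150.3638
Linden ISD: $902,253 × 0.01379 = $12,442.06887
Total = $4,204.49898 + $3,789.4626 + $4,150.3638 + $12,442.06887 = $24,586.39425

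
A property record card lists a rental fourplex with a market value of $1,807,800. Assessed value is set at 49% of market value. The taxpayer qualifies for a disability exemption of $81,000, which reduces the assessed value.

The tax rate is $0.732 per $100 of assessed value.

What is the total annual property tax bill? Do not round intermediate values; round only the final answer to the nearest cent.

$5,891.30

Assessed value = $1,807,800 × 0.49 = $885,822
Taxable value = $885,822 − $81,000 = $804,822
Tax = $804,822 × 0.00732 = $5,891.29704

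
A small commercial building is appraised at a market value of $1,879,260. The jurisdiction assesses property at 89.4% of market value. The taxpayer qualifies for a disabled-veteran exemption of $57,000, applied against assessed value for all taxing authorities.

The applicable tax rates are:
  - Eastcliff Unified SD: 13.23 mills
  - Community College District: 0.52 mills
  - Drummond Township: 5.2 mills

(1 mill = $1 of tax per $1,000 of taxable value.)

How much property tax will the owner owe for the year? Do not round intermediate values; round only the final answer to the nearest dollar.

Assessed value = $1,879,260 × 0.894 = $1,680,058.44
Taxable value = $1,680,058.44 − $57,000 = $1,623,058.44
Eastcliff Unified SD: $1,623,058.44 × 0.01323 = $21,473.0631612
Community College District: $1,623,058.44 × 0.00052 = $843.9903888
Drummond Township: $1,623,058.44 × 0.0052 = $8,439.903888
Total = $21,473.0631612 + $843.9903888 + $8,439.903888 = $30,756.957438

$30,757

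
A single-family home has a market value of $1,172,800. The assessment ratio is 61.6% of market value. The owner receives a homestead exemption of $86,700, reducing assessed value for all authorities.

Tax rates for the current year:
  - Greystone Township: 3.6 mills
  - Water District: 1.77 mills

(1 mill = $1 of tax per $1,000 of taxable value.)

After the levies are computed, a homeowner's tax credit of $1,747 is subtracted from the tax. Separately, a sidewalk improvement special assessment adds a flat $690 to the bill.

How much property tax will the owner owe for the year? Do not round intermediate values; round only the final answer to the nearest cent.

$2,356.95

Assessed value = $1,172,800 × 0.616 = $722,444.8
Taxable value = $722,444.8 − $86,700 = $635,744.8
Greystone Township: $635,744.8 × 0.0036 = $2,288.68128
Water District: $635,744.8 × 0.00177 = $1,125.268296
Levies subtotal = $3,413.949576
After credit = $3,413.949576 − $1,747 = $1,666.949576
Total = $1,666.949576 + $690 = $2,356.949576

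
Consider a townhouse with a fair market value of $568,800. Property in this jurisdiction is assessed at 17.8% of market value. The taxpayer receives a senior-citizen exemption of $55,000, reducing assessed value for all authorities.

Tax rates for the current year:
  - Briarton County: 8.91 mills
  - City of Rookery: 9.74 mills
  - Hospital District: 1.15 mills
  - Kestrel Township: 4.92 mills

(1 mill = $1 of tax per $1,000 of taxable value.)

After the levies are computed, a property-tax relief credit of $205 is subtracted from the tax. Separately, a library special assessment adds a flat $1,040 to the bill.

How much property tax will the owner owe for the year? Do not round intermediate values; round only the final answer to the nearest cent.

$1,978.21

Assessed value = $568,800 × 0.178 = $101,246.4
Taxable value = $101,246.4 − $55,000 = $46,246.4
Briarton County: $46,246.4 × 0.00891 = $412.055424
City of Rookery: $46,246.4 × 0.00974 = $450.439936
Hospital District: $46,246.4 × 0.00115 = $53.18336
Kestrel Township: $46,246.4 × 0.00492 = $227.532288
Levies subtotal = $1,143.211008
After credit = $1,143.211008 − $205 = $938.211008
Total = $938.211008 + $1,040 = $1,978.211008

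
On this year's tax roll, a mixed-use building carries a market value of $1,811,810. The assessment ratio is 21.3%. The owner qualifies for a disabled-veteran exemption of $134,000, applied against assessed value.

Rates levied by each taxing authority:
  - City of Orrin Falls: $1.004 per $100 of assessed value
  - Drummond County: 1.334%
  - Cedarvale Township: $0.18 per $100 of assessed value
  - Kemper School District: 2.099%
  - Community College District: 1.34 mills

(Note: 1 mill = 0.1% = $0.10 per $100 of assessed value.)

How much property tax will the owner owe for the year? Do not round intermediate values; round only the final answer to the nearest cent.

$11,968.51

Assessed value = $1,811,810 × 0.213 = $385,915.53
Taxable value = $385,915.53 − $134,000 = $251,915.53
City of Orrin Falls: $251,915.53 × 0.01004 = $2,529.2319212
Drummond County: $251,915.53 × 0.01334 = $3,360.5531702
Cedarvale Township: $251,915.53 × 0.0018 = $453.447954
Kemper School District: $251,915.53 × 0.02099 = $5,287.7069747
Community College District: $251,915.53 × 0.00134 = $337.5668102
Total = $11,968.5068303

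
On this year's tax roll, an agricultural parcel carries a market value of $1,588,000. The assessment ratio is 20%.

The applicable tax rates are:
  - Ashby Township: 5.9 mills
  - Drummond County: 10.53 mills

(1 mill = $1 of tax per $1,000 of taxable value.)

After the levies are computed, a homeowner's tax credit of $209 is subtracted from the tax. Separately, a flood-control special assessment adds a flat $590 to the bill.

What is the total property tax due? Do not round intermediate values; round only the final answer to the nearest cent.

$5,599.17

Assessed value = $1,588,000 × 0.2 = $317,600
Ashby Township: $317,600 × 0.0059 = $1,873.84
Drummond County: $317,600 × 0.01053 = $3,344.328
Levies subtotal = $5,218.168
After credit = $5,218.168 − $209 = $5,009.168
Total = $5,009.168 + $590 = $5,599.168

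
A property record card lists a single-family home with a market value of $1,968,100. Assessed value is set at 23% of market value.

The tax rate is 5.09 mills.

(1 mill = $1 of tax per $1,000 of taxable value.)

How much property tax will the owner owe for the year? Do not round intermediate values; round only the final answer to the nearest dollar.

Assessed value = $1,968,100 × 0.23 = $452,663
Tax = $452,663 × 0.00509 = $2,304.05467

$2,304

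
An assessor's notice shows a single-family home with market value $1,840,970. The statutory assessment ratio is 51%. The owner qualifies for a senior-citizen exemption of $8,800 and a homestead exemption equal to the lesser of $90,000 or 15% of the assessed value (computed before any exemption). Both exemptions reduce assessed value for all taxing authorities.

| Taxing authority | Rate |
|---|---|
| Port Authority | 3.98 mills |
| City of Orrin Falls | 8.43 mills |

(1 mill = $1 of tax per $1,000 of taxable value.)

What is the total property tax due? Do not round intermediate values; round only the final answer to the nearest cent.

Assessed value = $1,840,970 × 0.51 = $938,894.7
Homestead exemption = min($90,000, 15% × $938,894.7) = min($90,000, $140,834.205) = $90,000 (dollar cap binds)
Taxable value = $938,894.7 − $8,800 − $90,000 = $840,094.7
Port Authority: $840,094.7 × 0.00398 = $3,343.576906
City of Orrin Falls: $840,094.7 × 0.00843 = $7,081.998321
Total = $10,425.575227

$10,425.58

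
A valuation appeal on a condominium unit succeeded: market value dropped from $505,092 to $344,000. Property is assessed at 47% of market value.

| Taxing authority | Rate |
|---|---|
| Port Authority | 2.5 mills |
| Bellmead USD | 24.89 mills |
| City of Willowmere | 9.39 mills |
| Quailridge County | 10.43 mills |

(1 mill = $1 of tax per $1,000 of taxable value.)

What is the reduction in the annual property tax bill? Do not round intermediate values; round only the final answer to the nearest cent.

Old assessed value = $505,092 × 0.47 = $237,393.24
New assessed value = $344,000 × 0.47 = $161,680
Combined rate = 0.0025 + 0.02489 + 0.00939 + 0.01043 = 0.04721
Old tax = $237,393.24 × 0.04721 = $11,207.3348604
New tax = $161,680 × 0.04721 = $7,632.9128
Reduction = $11,207.3348604 − $7,632.9128 = $3,574.4220604

$3,574.42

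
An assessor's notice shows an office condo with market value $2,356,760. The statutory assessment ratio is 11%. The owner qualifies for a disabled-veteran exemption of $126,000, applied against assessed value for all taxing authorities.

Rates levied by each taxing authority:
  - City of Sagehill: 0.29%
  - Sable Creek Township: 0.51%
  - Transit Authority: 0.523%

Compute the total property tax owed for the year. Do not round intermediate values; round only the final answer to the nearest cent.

$1,762.81

Assessed value = $2,356,760 × 0.11 = $259,243.6
Taxable value = $259,243.6 − $126,000 = $133,243.6
City of Sagehill: $133,243.6 × 0.0029 = $386.40644
Sable Creek Township: $133,243.6 × 0.0051 = $679.54236
Transit Authority: $133,243.6 × 0.00523 = $696.864028
Total = $386.40644 + $679.54236 + $696.864028 = $1,762.812828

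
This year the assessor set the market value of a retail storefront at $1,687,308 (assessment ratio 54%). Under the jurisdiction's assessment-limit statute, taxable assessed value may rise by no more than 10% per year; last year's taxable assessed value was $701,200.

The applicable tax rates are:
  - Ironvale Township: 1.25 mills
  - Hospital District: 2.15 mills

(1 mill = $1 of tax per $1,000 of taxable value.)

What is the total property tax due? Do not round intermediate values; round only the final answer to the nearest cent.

$2,622.49

Uncapped assessed value = $1,687,308 × 0.54 = $911,146.32
Cap limit = $701,200 × 1.1 = $771,320
Taxable assessed value = min($911,146.32, $771,320) = $771,320 (cap binds)
Ironvale Township: $771,320 × 0.00125 = $964.15
Hospital District: $771,320 × 0.00215 = $1,658.338
Total = $2,622.488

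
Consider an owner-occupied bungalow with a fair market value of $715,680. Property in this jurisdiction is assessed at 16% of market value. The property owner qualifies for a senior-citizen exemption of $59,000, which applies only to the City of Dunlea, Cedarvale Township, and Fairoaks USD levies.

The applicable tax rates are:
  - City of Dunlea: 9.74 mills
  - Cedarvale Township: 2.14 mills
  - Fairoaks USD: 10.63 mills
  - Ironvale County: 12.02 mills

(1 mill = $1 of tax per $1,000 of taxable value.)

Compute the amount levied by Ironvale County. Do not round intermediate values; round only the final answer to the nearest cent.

$1,376.40

Assessed value = $715,680 × 0.16 = $114,508.8
Ironvale County taxable value = $114,508.8 (exemption does not apply)
Ironvale County levy = $114,508.8 × 0.01202 = $1,376.395776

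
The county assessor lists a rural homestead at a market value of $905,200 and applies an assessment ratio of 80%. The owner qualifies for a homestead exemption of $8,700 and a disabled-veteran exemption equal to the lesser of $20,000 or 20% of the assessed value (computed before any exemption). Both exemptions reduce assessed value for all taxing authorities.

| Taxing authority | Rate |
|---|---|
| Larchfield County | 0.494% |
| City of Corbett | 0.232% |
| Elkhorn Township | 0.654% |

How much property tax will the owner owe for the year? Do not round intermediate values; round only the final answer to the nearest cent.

$9,597.35

Assessed value = $905,200 × 0.8 = $724,160
Disabled-veteran exemption = min($20,000, 20% × $724,160) = min($20,000, $144,832) = $20,000 (dollar cap binds)
Taxable value = $724,160 − $8,700 − $20,000 = $695,460
Larchfield County: $695,460 × 0.00494 = $3,435.5724
City of Corbett: $695,460 × 0.00232 = $1,613.4672
Elkhorn Township: $695,460 × 0.00654 = $4,548.3084
Total = $9,597.348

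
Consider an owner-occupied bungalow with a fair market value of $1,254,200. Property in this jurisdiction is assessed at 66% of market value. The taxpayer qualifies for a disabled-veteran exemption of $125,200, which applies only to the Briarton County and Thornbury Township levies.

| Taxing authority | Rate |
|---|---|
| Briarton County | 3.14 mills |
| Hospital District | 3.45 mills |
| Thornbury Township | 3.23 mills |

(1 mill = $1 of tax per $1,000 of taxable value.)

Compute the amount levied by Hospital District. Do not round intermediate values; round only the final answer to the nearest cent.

Assessed value = $1,254,200 × 0.66 = $827,772
Hospital District taxable value = $827,772 (exemption does not apply)
Hospital District levy = $827,772 × 0.00345 = $2,855.8134

$2,855.81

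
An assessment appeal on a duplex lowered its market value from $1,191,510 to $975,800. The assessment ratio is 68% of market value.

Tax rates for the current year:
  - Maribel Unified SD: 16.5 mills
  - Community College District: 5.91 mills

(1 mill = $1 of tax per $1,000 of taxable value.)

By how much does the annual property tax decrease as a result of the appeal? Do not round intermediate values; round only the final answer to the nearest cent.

$3,287.16

Old assessed value = $1,191,510 × 0.68 = $810,226.8
New assessed value = $975,800 × 0.68 = $663,544
Combined rate = 0.0165 + 0.00591 = 0.02241
Old tax = $810,226.8 × 0.02241 = $18,157.182588
New tax = $663,544 × 0.02241 = $14,870.02104
Reduction = $18,157.182588 − $14,870.02104 = $3,287.161548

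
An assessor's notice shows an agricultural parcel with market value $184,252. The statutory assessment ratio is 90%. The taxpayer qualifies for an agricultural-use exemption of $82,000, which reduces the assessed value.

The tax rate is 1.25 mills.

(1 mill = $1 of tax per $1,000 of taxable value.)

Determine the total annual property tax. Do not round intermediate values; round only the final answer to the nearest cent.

Assessed value = $184,252 × 0.9 = $165,826.8
Taxable value = $165,826.8 − $82,000 = $83,826.8
Tax = $83,826.8 × 0.00125 = $104.7835

$104.78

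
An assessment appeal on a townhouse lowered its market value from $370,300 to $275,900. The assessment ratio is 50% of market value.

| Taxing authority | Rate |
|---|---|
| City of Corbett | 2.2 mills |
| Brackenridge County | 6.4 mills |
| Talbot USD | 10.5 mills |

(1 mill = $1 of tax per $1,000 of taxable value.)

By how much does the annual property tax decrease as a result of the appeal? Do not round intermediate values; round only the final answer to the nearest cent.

$901.52

Old assessed value = $370,300 × 0.5 = $185,150
New assessed value = $275,900 × 0.5 = $137,950
Combined rate = 0.0022 + 0.0064 + 0.0105 = 0.0191
Old tax = $185,150 × 0.0191 = $3,536.365
New tax = $137,950 × 0.0191 = $2,634.845
Reduction = $3,536.365 − $2,634.845 = $901.52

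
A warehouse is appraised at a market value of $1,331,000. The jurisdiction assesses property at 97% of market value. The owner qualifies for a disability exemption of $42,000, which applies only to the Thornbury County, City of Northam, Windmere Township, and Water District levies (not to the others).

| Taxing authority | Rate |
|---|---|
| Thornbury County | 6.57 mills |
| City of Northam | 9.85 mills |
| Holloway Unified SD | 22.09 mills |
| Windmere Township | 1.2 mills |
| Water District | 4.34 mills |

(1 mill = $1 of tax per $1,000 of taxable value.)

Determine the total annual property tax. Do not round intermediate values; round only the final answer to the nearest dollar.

$55,949

Assessed value = $1,331,000 × 0.97 = $1,291,070
Thornbury County: ($1,291,070 − $42,000) × 0.00657 = $1,249,070 × 0.00657 = $8,206.3899
City of Northam: ($1,291,070 − $42,000) × 0.00985 = $1,249,070 × 0.00985 = $12,303.3395
Holloway Unified SD: $1,291,070 × 0.02209 = $28,519.7363
Windmere Township: ($1,291,070 − $42,000) × 0.0012 = $1,249,070 × 0.0012 = $1,498.884
Water District: ($1,291,070 − $42,000) × 0.00434 = $1,249,070 × 0.00434 = $5,420.9638
Total = $55,949.3135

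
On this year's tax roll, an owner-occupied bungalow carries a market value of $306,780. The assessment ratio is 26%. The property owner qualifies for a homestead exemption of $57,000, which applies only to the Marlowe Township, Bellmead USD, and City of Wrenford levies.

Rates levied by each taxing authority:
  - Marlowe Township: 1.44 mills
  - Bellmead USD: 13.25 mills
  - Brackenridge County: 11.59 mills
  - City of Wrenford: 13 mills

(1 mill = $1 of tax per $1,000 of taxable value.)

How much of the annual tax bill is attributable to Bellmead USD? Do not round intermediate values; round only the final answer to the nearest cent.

Assessed value = $306,780 × 0.26 = $79,762.8
Bellmead USD taxable value = $79,762.8 − $57,000 = $22,762.8
Bellmead USD levy = $22,762.8 × 0.01325 = $301.6071

$301.61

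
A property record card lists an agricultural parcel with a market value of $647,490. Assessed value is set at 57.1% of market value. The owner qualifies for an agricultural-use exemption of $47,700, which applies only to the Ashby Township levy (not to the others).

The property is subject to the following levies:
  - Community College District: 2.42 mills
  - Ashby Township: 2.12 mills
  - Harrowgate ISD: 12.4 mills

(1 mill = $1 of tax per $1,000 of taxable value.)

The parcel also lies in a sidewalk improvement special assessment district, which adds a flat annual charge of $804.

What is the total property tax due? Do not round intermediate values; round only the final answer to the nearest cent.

Assessed value = $647,490 × 0.571 = $369,716.79
Community College District: $369,716.79 × 0.00242 = $894.7146318
Ashby Township: ($369,716.79 − $47,700) × 0.00212 = $322,016.79 × 0.00212 = $682.6755948
Harrowgate ISD: $369,716.79 × 0.0124 = $4,584.488196
Levies subtotal = $6,161.8784226
Total = $6,161.8784226 + $804 = $6,965.8784226

$6,965.88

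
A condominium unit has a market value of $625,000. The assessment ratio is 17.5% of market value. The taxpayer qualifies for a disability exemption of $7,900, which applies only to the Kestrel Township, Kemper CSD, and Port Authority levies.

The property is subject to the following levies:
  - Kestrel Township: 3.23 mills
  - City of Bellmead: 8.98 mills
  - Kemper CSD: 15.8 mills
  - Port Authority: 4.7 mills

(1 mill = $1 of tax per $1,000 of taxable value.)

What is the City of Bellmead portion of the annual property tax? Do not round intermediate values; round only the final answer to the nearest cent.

$982.19

Assessed value = $625,000 × 0.175 = $109,375
City of Bellmead taxable value = $109,375 (exemption does not apply)
City of Bellmead levy = $109,375 × 0.00898 = $982.1875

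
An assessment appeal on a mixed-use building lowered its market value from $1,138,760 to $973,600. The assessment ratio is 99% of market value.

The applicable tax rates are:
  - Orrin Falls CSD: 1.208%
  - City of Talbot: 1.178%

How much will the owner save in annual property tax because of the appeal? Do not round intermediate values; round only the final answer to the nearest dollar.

$3,901

Old assessed value = $1,138,760 × 0.99 = $1,127,372.4
New assessed value = $973,600 × 0.99 = $963,864
Combined rate = 0.01208 + 0.01178 = 0.02386
Old tax = $1,127,372.4 × 0.02386 = $26,899.105464
New tax = $963,864 × 0.02386 = $22,997.79504
Reduction = $26,899.105464 − $22,997.79504 = $3,901.310424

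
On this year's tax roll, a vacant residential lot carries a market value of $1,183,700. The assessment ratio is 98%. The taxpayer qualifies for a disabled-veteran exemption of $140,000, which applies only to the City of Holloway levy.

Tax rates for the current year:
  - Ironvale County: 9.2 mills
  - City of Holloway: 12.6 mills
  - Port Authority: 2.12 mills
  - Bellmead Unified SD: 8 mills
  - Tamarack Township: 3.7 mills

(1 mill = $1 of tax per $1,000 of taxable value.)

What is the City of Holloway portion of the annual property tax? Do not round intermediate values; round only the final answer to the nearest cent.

Assessed value = $1,183,700 × 0.98 = $1,160,026
City of Holloway taxable value = $1,160,026 − $140,000 = $1,020,026
City of Holloway levy = $1,020,026 × 0.0126 = $12,852.3276

$12,852.33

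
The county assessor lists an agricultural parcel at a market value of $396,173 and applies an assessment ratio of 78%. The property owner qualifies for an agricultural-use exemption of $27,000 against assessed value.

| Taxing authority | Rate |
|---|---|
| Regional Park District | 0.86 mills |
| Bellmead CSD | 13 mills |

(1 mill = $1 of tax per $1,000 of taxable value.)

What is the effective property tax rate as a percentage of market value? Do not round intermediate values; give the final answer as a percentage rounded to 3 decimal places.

Assessed value = $396,173 × 0.78 = $309,014.94
Taxable value = $309,014.94 − $27,000 = $282,014.94
Regional Park District: $282,014.94 × 0.00086 = $242.5328484
Bellmead CSD: $282,014.94 × 0.013 = $3,666.19422
Total tax = $3,908.7270684
Effective rate = $3,908.7270684 ÷ $396,173 = 0.987% of market value

0.987%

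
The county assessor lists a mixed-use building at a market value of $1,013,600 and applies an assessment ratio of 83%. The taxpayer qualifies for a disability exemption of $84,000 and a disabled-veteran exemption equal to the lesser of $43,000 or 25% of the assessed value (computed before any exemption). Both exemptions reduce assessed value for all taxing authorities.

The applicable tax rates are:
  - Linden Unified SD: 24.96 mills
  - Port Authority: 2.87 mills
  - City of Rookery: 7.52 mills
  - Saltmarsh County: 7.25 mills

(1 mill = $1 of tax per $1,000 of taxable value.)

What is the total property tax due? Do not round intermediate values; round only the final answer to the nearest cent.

Assessed value = $1,013,600 × 0.83 = $841,288
Disabled-veteran exemption = min($43,000, 25% × $841,288) = min($43,000, $210,322) = $43,000 (dollar cap binds)
Taxable value = $841,288 − $84,000 − $43,000 = $714,288
Linden Unified SD: $714,288 × 0.02496 = $17,828.62848
Port Authority: $714,288 × 0.00287 = $2,050.00656
City of Rookery: $714,288 × 0.00752 = $5,371.44576
Saltmarsh County: $714,288 × 0.00725 = $5,178.588
Total = $30,428.6688

$30,428.67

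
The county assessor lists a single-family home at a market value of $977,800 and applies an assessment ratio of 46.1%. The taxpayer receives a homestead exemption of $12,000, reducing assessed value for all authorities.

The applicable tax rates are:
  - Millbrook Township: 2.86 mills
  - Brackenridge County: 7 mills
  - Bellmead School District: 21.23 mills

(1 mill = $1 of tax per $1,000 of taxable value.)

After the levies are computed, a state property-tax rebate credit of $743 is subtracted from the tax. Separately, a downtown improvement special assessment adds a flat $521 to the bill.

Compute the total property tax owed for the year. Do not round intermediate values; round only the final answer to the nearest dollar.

$13,419

Assessed value = $977,800 × 0.461 = $450,765.8
Taxable value = $450,765.8 − $12,000 = $438,765.8
Millbrook Township: $438,765.8 × 0.00286 = $1,254.870188
Brackenridge County: $438,765.8 × 0.007 = $3,071.3606
Bellmead School District: $438,765.8 × 0.02123 = $9,314.997934
Levies subtotal = $13,641.228722
After credit = $13,641.228722 − $743 = $12,898.228722
Total = $12,898.228722 + $521 = $13,419.228722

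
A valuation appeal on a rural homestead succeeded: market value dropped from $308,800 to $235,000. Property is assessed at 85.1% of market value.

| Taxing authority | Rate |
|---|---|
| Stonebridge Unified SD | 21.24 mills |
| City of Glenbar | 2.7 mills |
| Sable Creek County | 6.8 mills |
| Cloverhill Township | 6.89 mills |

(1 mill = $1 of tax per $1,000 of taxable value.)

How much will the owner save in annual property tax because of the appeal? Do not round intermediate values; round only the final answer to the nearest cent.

$2,363.31

Old assessed value = $308,800 × 0.851 = $262,788.8
New assessed value = $235,000 × 0.851 = $199,985
Combined rate = 0.02124 + 0.0027 + 0.0068 + 0.00689 = 0.03763
Old tax = $262,788.8 × 0.03763 = $9,888.742544
New tax = $199,985 × 0.03763 = $7,525.43555
Reduction = $9,888.742544 − $7,525.43555 = $2,363.306994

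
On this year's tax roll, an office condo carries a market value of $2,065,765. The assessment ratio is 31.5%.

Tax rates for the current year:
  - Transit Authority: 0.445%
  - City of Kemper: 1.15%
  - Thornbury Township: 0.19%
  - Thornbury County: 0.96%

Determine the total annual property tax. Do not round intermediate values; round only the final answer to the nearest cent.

Assessed value = $2,065,765 × 0.315 = $650,715.975
Transit Authority: $650,715.975 × 0.00445 = $2,895.68608875
City of Kemper: $650,715.975 × 0.0115 = $7,483.2337125
Thornbury Township: $650,715.975 × 0.0019 = $1,236.3603525
Thornbury County: $650,715.975 × 0.0096 = $6,246.87336
Total = $2,895.68608875 + $7,483.2337125 + $1,236.3603525 + $6,246.87336 = $17,862.15351375

$17,862.15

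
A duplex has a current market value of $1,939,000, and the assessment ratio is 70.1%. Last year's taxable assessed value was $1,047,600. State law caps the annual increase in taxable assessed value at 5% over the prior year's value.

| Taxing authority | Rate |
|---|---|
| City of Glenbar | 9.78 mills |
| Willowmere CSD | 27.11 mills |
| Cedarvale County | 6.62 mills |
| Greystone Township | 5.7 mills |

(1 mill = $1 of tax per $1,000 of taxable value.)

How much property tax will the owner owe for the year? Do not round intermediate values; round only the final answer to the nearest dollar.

$54,130

Uncapped assessed value = $1,939,000 × 0.701 = $1,359,239
Cap limit = $1,047,600 × 1.05 = $1,099,980
Taxable assessed value = min($1,359,239, $1,099,980) = $1,099,980 (cap binds)
City of Glenbar: $1,099,980 × 0.00978 = $10,757.8044
Willowmere CSD: $1,099,980 × 0.02711 = $29,820.4578
Cedarvale County: $1,099,980 × 0.00662 = $7,281.8676
Greystone Township: $1,099,980 × 0.0057 = $6,269.886
Total = $54,130.0158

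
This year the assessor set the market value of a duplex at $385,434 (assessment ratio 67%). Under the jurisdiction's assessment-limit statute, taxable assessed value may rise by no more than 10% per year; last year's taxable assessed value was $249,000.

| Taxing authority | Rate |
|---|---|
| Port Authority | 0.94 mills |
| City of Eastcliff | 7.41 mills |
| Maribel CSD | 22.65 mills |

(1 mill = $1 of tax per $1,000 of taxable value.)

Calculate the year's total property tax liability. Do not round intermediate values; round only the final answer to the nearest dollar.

$8,005

Uncapped assessed value = $385,434 × 0.67 = $258,240.78
Cap limit = $249,000 × 1.1 = $273,900
Taxable assessed value = min($258,240.78, $273,900) = $258,240.78 (cap does not bind)
Port Authority: $258,240.78 × 0.00094 = $242.7463332
City of Eastcliff: $258,240.78 × 0.00741 = $1,913.5641798
Maribel CSD: $258,240.78 × 0.02265 = $5,849.153667
Total = $8,005.46418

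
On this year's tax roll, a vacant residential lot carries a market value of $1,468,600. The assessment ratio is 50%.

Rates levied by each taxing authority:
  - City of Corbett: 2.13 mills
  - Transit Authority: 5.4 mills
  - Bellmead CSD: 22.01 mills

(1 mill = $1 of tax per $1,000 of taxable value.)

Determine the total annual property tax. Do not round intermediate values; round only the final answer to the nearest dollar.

$21,691

Assessed value = $1,468,600 × 0.5 = $734,300
City of Corbett: $734,300 × 0.00213 = $1,564.059
Transit Authority: $734,300 × 0.0054 = $3,965.22
Bellmead CSD: $734,300 × 0.02201 = $16,161.943
Total = $1,564.059 + $3,965.22 + $16,161.943 = $21,691.222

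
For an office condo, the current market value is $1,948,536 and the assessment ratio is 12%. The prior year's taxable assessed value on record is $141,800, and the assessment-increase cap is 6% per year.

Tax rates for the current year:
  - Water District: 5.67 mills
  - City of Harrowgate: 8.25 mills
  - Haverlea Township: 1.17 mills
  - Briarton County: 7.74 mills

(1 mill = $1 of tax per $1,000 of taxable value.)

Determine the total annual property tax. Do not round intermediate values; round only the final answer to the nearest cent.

$3,431.53

Uncapped assessed value = $1,948,536 × 0.12 = $233,824.32
Cap limit = $141,800 × 1.06 = $150,308
Taxable assessed value = min($233,824.32, $150,308) = $150,308 (cap binds)
Water District: $150,308 × 0.00567 = $852.24636
City of Harrowgate: $150,308 × 0.00825 = $1,240.041
Haverlea Township: $150,308 × 0.00117 = $175.86036
Briarton County: $150,308 × 0.00774 = $1,163.38392
Total = $3,431.53164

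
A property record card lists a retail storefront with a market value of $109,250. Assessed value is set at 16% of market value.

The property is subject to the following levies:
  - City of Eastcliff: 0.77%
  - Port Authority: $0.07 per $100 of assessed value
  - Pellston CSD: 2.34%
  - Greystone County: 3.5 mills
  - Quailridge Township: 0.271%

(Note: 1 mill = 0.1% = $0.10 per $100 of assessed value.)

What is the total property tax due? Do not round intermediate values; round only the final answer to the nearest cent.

$664.41

Assessed value = $109,250 × 0.16 = $17,480
City of Eastcliff: $17,480 × 0.0077 = $134.596
Port Authority: $17,480 × 0.0007 = $12.236
Pellston CSD: $17,480 × 0.0234 = $409.032
Greystone County: $17,480 × 0.0035 = $61.18
Quailridge Township: $17,480 × 0.00271 = $47.3708
Total = $664.4148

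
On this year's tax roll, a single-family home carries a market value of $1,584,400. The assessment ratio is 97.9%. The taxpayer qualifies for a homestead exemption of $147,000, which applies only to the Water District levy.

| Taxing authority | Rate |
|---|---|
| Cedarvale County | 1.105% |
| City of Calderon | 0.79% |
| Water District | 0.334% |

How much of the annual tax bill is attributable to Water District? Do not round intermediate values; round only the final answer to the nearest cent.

Assessed value = $1,584,400 × 0.979 = $1,551,127.6
Water District taxable value = $1,551,127.6 − $147,000 = $1,404,127.6
Water District levy = $1,404,127.6 × 0.00334 = $4,689.786184

$4,689.79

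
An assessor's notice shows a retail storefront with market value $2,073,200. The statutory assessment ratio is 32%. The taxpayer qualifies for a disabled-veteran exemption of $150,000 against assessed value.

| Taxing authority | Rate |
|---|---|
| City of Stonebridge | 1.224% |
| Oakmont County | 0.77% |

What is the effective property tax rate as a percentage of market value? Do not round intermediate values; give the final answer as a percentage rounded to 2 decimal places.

0.49%

Assessed value = $2,073,200 × 0.32 = $663,424
Taxable value = $663,424 − $150,000 = $513,424
City of Stonebridge: $513,424 × 0.01224 = $6,284.30976
Oakmont County: $513,424 × 0.0077 = $3,953.3648
Total tax = $10,237.67456
Effective rate = $10,237.67456 ÷ $2,073,200 = 0.49% of market value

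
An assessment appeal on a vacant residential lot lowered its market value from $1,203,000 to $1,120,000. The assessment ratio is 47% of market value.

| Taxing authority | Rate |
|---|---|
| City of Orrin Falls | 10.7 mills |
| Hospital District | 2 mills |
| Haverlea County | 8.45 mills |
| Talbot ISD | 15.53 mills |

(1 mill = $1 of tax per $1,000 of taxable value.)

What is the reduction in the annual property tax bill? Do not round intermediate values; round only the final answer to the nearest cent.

Old assessed value = $1,203,000 × 0.47 = $565,410
New assessed value = $1,120,000 × 0.47 = $526,400
Combined rate = 0.0107 + 0.002 + 0.00845 + 0.01553 = 0.03668
Old tax = $565,410 × 0.03668 = $20,739.2388
New tax = $526,400 × 0.03668 = $19,308.352
Reduction = $20,739.2388 − $19,308.352 = $1,430.8868

$1,430.89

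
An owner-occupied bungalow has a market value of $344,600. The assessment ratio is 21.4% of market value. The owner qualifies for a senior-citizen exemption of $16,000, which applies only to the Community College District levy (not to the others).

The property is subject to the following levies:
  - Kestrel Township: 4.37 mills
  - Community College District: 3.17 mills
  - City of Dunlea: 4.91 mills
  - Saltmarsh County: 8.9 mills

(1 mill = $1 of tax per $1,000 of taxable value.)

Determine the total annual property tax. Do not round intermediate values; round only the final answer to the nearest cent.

Assessed value = $344,600 × 0.214 = $73,744.4
Kestrel Township: $73,744.4 × 0.00437 = $322.263028
Community College District: ($73,744.4 − $16,000) × 0.00317 = $57,744.4 × 0.00317 = $183.049748
City of Dunlea: $73,744.4 × 0.00491 = $362.085004
Saltmarsh County: $73,744.4 × 0.0089 = $656.32516
Total = $1,523.72294

$1,523.72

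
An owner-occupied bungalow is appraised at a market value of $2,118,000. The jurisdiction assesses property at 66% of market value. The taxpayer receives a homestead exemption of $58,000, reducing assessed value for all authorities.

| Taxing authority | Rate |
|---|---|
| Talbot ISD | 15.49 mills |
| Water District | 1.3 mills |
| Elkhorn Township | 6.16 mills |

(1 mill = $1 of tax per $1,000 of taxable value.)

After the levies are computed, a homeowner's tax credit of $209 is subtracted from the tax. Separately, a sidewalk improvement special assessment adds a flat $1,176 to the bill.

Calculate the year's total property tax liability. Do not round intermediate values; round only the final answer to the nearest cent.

$31,717.25

Assessed value = $2,118,000 × 0.66 = $1,397,880
Taxable value = $1,397,880 − $58,000 = $1,339,880
Talbot ISD: $1,339,880 × 0.01549 = $20,754.7412
Water District: $1,339,880 × 0.0013 = $1,741.844
Elkhorn Township: $1,339,880 × 0.00616 = $8,253.6608
Levies subtotal = $30,750.246
After credit = $30,750.246 − $209 = $30,541.246
Total = $30,541.246 + $1,176 = $31,717.246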